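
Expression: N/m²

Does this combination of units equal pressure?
Yes

The expression N/m² has dimensions [L^-1 M T^-2], which is exactly pressure [L^-1 M T^-2].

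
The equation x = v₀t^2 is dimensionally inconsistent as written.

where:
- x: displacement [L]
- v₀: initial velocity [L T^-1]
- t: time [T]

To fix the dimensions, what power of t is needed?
The exponent of t should be 1: x = v₀t

The LHS x has dimensions [L]; t has dimensions [T].
As written, the RHS v₀t^2 (exponent 2 on t) has dimensions [L T], which does not match.
With exponent 1, the RHS v₀t has dimensions [L], matching the LHS.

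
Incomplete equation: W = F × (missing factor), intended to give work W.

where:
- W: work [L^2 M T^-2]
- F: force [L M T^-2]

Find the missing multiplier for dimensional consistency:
d (distance), dimensions [L]

W has dimensions [L^2 M T^-2] and F has dimensions [L M T^-2].
The missing factor must have dimensions [L^2 M T^-2] / [L M T^-2] = [L], i.e. distance (d).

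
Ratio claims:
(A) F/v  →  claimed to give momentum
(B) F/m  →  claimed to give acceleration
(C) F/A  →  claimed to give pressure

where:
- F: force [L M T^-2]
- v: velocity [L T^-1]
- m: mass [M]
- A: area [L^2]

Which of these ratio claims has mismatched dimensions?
(A) F/v does not give momentum

(A) F/v: [M T^-1] ≠ momentum [L M T^-1] ✗
(B) F/m: [L T^-2] = acceleration [L T^-2] ✓
(C) F/A: [L^-1 M T^-2] = pressure [L^-1 M T^-2] ✓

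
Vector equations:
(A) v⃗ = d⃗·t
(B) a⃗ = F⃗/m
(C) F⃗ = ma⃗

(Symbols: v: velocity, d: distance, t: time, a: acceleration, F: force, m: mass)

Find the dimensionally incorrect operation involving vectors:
(A) v⃗ = d⃗·t

(A) v⃗ = d⃗·t: LHS [L T^-1], RHS [L T] ✗ — velocity is displacement per time; should be d⃗/t
(B) a⃗ = F⃗/m: LHS [L T^-2], RHS [L T^-2] ✓ — force (vector) divided by mass (scalar)
(C) F⃗ = ma⃗: LHS [L M T^-2], RHS [L M T^-2] ✓ — Force and acceleration are vectors, mass is a scalar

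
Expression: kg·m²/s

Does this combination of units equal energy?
No

The expression kg·m²/s has dimensions [L^2 M T^-1], but energy has dimensions [L^2 M T^-2].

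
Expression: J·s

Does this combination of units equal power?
No

The expression J·s has dimensions [L^2 M T^-1], but power has dimensions [L^2 M T^-3].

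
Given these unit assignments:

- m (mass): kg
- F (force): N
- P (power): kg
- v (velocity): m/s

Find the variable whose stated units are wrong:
P

The variable P (power) should have units W, not kg.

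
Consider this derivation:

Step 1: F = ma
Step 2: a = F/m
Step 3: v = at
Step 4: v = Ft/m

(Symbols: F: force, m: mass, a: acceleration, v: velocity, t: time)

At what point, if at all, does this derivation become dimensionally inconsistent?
No step introduces an error — all steps are dimensionally consistent.

Step 1: F = ma → LHS [L M T^-2], RHS [L M T^-2] ✓
Step 2: a = F/m → LHS [L T^-2], RHS [L T^-2] ✓
Step 3: v = at → LHS [L T^-1], RHS [L T^-1] ✓
Step 4: v = Ft/m → LHS [L T^-1], RHS [L T^-1] ✓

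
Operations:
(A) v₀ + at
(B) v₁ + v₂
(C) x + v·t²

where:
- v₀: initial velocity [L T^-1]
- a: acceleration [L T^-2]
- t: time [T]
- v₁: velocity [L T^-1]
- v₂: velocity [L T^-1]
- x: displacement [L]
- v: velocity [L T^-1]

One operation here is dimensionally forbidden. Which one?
(C) x + v·t²

(A) v₀ + at: v₀ [L T^-1] and at [L T^-1] — same dimensions ✓
(B) v₁ + v₂: v₁ [L T^-1] and v₂ [L T^-1] — same dimensions ✓
(C) x + v·t²: x [L] and v·t² [L T] — different dimensions cannot be added/subtracted ✗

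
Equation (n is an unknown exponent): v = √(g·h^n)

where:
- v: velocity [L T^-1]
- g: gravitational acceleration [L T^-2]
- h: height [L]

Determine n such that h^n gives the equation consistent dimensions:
n = 1

v has dimensions [L T^-1]; h has dimensions [L].
With n = 1: √(g·h^1) has dimensions [L T^-1], matching the LHS ✓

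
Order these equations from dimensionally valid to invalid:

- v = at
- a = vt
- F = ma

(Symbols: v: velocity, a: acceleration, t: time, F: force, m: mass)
Dimensionally correct: v = at, F = ma
Dimensionally incorrect: a = vt
Ordered (correct first, then incorrect): v = at, F = ma, a = vt

- v = at: LHS [L T^-1], RHS [L T^-1] → correct ✓
- a = vt: LHS [L T^-2], RHS [L] → incorrect ✗
- F = ma: LHS [L M T^-2], RHS [L M T^-2] → correct ✓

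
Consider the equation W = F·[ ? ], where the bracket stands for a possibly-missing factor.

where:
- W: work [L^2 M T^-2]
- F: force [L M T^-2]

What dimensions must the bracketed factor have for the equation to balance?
[L] — length (e.g. a distance d)

W has dimensions [L^2 M T^-2]; F has dimensions [L M T^-2].
The bracketed factor must supply [L^2 M T^-2] / [L M T^-2] = [L].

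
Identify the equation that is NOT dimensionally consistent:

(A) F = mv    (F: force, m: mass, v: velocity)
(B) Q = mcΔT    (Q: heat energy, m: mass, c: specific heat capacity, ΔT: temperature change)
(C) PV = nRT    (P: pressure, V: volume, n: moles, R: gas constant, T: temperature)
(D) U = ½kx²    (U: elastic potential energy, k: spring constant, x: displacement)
(A) F = mv

The equation (A) F = mv is dimensionally incorrect.

LHS (F): [L M T^-2]
RHS (mv): [L M T^-1] ✗

The dimensions do not match. The other three equations balance.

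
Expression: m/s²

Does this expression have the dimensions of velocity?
No

The expression m/s² has dimensions [L T^-2], but velocity has dimensions [L T^-1].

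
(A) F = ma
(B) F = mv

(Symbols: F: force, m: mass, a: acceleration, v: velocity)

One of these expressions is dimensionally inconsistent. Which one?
(B)

(A) F = ma: LHS [L M T^-2], RHS [L M T^-2] ✓
(B) F = mv: LHS [L M T^-2], RHS [L M T^-1] ✗

Expression (B) F = mv is dimensionally incorrect.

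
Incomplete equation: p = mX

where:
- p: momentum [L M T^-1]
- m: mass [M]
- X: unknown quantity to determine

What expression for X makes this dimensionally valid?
X = v (velocity), dimensions [L T^-1]

p has dimensions [L M T^-1]; the rest of the RHS (m) has dimensions [M].
So X must have dimensions [L T^-1] — X = v (velocity).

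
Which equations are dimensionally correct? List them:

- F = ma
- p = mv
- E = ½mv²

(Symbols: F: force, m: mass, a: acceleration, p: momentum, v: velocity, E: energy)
Dimensionally correct: F = ma, p = mv, E = ½mv²
Dimensionally incorrect: none
Ordered (correct first, then incorrect): F = ma, p = mv, E = ½mv²

- F = ma: LHS [L M T^-2], RHS [L M T^-2] → correct ✓
- p = mv: LHS [L M T^-1], RHS [L M T^-1] → correct ✓
- E = ½mv²: LHS [L^2 M T^-2], RHS [L^2 M T^-2] → correct ✓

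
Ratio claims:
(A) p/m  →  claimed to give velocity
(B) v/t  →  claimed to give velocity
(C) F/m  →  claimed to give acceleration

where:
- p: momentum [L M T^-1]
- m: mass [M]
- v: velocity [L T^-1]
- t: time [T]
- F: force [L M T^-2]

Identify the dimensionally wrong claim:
(B) v/t does not give velocity

(A) p/m: [L T^-1] = velocity [L T^-1] ✓
(B) v/t: [L T^-2] ≠ velocity [L T^-1] ✗
(C) F/m: [L T^-2] = acceleration [L T^-2] ✓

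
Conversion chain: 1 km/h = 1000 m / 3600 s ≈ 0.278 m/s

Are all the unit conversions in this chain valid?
The chain is correct (no errors).

Correct: 1 km = 1000 m, 1 h = 3600 s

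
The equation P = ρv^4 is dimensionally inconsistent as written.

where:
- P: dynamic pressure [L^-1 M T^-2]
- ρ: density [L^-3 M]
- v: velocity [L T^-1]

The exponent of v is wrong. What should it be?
The exponent of v should be 2: P = ρv^2

The LHS P has dimensions [L^-1 M T^-2]; v has dimensions [L T^-1].
As written, the RHS ρv^4 (exponent 4 on v) has dimensions [L M T^-4], which does not match.
With exponent 2, the RHS ρv^2 has dimensions [L^-1 M T^-2], matching the LHS.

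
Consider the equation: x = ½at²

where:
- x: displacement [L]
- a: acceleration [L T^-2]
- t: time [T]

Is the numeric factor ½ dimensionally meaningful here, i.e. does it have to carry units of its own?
No

x has dimensions [L] and at² already has dimensions [L], so the equation balances without ½ contributing any dimensions. ½ is a pure (dimensionless) number; changing or removing it would not affect dimensional consistency.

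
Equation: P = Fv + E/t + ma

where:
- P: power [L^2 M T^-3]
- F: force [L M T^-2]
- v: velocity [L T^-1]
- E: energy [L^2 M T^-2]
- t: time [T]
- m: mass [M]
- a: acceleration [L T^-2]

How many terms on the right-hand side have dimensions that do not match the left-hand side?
1

LHS P: [L^2 M T^-3]
- Fv: [L^2 M T^-3] ✓
- E/t: [L^2 M T^-3] ✓
- ma: [L M T^-2] ✗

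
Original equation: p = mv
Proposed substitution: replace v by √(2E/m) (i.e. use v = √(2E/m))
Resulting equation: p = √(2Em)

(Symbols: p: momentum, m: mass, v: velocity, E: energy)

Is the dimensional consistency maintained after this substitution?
Yes

[v] = [L T^-1] and [√(2E/m)] = [L T^-1]. These match, so the substitution replaces a quantity by one of the same dimensions and the result p = √(2Em) has LHS [L M T^-1] vs RHS [L M T^-1] — still consistent.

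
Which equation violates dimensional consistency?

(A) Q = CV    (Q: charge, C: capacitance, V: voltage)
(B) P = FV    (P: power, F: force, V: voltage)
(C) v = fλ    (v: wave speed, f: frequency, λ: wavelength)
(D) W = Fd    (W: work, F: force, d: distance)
(B) P = FV

The equation (B) P = FV is dimensionally incorrect.

LHS (P): [L^2 M T^-3]
RHS (FV): [I^-1 L^3 M^2 T^-5] ✗

The dimensions do not match. The other three equations balance.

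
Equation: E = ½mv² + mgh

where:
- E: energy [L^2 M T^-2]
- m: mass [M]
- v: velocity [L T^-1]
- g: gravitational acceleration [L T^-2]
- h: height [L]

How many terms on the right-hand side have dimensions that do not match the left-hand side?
0

LHS E: [L^2 M T^-2]
- ½mv²: [L^2 M T^-2] ✓
- mgh: [L^2 M T^-2] ✓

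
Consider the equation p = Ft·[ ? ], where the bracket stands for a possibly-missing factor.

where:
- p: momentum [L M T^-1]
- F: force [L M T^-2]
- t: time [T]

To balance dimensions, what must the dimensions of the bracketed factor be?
Nothing is missing — the bracketed factor must be dimensionless.

p has dimensions [L M T^-1] and Ft already has dimensions [L M T^-1], so p = Ft is dimensionally complete.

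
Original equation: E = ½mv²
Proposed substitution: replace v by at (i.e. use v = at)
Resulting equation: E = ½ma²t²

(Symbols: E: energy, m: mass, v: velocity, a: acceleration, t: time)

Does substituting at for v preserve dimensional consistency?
Yes

[v] = [L T^-1] and [at] = [L T^-1]. These match, so the substitution replaces a quantity by one of the same dimensions and the result E = ½ma²t² has LHS [L^2 M T^-2] vs RHS [L^2 M T^-2] — still consistent.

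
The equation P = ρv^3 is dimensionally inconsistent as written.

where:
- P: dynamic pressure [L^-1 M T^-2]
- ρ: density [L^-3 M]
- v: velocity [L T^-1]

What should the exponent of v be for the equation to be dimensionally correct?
The exponent of v should be 2: P = ρv^2

The LHS P has dimensions [L^-1 M T^-2]; v has dimensions [L T^-1].
As written, the RHS ρv^3 (exponent 3 on v) has dimensions [M T^-3], which does not match.
With exponent 2, the RHS ρv^2 has dimensions [L^-1 M T^-2], matching the LHS.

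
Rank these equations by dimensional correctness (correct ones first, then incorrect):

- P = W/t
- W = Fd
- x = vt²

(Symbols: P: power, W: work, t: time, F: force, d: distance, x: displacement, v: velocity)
Dimensionally correct: P = W/t, W = Fd
Dimensionally incorrect: x = vt²
Ordered (correct first, then incorrect): P = W/t, W = Fd, x = vt²

- P = W/t: LHS [L^2 M T^-3], RHS [L^2 M T^-3] → correct ✓
- W = Fd: LHS [L^2 M T^-2], RHS [L^2 M T^-2] → correct ✓
- x = vt²: LHS [L], RHS [L T] → incorrect ✗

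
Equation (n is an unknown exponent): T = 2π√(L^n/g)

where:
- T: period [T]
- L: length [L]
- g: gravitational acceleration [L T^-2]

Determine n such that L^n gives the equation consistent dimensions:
n = 1

T has dimensions [T]; L has dimensions [L].
With n = 1: 2π√(L^1/g) has dimensions [T], matching the LHS ✓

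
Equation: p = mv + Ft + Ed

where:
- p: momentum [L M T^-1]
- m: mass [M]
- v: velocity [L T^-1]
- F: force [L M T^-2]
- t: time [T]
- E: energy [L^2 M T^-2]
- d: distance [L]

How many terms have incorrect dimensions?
1

LHS p: [L M T^-1]
- mv: [L M T^-1] ✓
- Ft: [L M T^-1] ✓
- Ed: [L^3 M T^-2] ✗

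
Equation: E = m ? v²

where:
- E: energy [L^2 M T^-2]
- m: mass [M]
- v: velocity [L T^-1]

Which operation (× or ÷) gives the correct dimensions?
multiplication (×): E = m × v²

E [L^2 M T^-2]; m [M]; v² [L^2 T^-2].
m × v² → [L^2 M T^-2] ✓
m ÷ v² → [L^-2 M T^2] ✗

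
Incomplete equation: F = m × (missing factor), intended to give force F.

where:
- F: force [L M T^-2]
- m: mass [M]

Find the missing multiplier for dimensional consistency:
a (acceleration), dimensions [L T^-2]

F has dimensions [L M T^-2] and m has dimensions [M].
The missing factor must have dimensions [L M T^-2] / [M] = [L T^-2], i.e. acceleration (a).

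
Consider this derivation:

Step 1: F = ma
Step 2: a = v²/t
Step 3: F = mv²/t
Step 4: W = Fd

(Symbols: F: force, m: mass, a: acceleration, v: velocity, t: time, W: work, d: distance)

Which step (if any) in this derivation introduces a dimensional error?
Step 2

Step 1: F = ma → LHS [L M T^-2], RHS [L M T^-2] ✓
Step 2: a = v²/t → LHS [L T^-2], RHS [L^2 T^-3] ✗

The first dimensional inconsistency appears in step 2: a = v²/t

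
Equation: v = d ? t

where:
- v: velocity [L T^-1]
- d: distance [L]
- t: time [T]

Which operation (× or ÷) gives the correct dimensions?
division (÷): v = d ÷ t

v [L T^-1]; d [L]; t [T].
d × t → [L T] ✗
d ÷ t → [L T^-1] ✓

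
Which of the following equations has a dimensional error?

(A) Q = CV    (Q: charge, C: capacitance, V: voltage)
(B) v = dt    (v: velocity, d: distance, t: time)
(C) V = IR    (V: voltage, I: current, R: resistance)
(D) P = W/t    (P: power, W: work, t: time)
(B) v = dt

The equation (B) v = dt is dimensionally incorrect.

LHS (v): [L T^-1]
RHS (dt): [L T] ✗

The dimensions do not match. The other three equations balance.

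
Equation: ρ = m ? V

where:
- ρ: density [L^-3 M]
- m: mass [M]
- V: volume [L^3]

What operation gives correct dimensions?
division (÷): ρ = m ÷ V

ρ [L^-3 M]; m [M]; V [L^3].
m × V → [L^3 M] ✗
m ÷ V → [L^-3 M] ✓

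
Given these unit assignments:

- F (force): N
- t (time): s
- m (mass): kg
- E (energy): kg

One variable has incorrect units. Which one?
E

The variable E (energy) should have units J, not kg.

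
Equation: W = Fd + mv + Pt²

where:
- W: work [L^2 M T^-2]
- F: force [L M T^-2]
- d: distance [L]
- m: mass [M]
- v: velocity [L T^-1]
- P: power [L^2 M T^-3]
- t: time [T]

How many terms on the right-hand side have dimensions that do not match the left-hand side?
2

LHS W: [L^2 M T^-2]
- Fd: [L^2 M T^-2] ✓
- mv: [L M T^-1] ✗
- Pt²: [L^2 M T^-1] ✗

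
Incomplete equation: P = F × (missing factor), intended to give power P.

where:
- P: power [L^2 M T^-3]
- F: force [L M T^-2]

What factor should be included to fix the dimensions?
v (velocity), dimensions [L T^-1]

P has dimensions [L^2 M T^-3] and F has dimensions [L M T^-2].
The missing factor must have dimensions [L^2 M T^-3] / [L M T^-2] = [L T^-1], i.e. velocity (v).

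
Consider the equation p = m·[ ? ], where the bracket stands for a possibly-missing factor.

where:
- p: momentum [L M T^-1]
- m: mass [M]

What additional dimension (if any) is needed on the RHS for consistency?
[L T^-1] — velocity (e.g. v)

p has dimensions [L M T^-1]; m has dimensions [M].
The bracketed factor must supply [L M T^-1] / [M] = [L T^-1].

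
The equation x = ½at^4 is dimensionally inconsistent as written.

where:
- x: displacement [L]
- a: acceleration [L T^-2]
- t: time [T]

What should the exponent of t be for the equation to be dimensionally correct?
The exponent of t should be 2: x = ½at^2

The LHS x has dimensions [L]; t has dimensions [T].
As written, the RHS ½at^4 (exponent 4 on t) has dimensions [L T^2], which does not match.
With exponent 2, the RHS ½at^2 has dimensions [L], matching the LHS.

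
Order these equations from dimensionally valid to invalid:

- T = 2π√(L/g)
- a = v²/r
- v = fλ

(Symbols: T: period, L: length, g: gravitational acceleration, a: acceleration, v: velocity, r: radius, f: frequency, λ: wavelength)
Dimensionally correct: T = 2π√(L/g), a = v²/r, v = fλ
Dimensionally incorrect: none
Ordered (correct first, then incorrect): T = 2π√(L/g), a = v²/r, v = fλ

- T = 2π√(L/g): LHS [T], RHS [T] → correct ✓
- a = v²/r: LHS [L T^-2], RHS [L T^-2] → correct ✓
- v = fλ: LHS [L T^-1], RHS [L T^-1] → correct ✓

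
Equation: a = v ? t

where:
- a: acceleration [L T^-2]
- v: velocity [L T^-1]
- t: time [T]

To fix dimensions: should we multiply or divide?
division (÷): a = v ÷ t

a [L T^-2]; v [L T^-1]; t [T].
v × t → [L] ✗
v ÷ t → [L T^-2] ✓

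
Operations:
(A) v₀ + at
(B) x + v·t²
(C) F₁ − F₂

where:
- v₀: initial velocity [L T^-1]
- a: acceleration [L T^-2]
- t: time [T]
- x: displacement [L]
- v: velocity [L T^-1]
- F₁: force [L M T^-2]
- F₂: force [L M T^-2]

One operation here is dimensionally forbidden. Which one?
(B) x + v·t²

(A) v₀ + at: v₀ [L T^-1] and at [L T^-1] — same dimensions ✓
(B) x + v·t²: x [L] and v·t² [L T] — different dimensions cannot be added/subtracted ✗
(C) F₁ − F₂: F₁ [L M T^-2] and F₂ [L M T^-2] — same dimensions ✓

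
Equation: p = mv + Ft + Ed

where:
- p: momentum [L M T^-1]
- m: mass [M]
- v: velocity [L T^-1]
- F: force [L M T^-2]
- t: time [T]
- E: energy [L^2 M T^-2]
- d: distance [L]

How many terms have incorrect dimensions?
1

LHS p: [L M T^-1]
- mv: [L M T^-1] ✓
- Ft: [L M T^-1] ✓
- Ed: [L^3 M T^-2] ✗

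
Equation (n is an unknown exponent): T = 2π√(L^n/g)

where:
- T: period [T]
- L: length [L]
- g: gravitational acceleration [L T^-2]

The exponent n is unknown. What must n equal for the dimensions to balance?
n = 1

T has dimensions [T]; L has dimensions [L].
With n = 1: 2π√(L^1/g) has dimensions [T], matching the LHS ✓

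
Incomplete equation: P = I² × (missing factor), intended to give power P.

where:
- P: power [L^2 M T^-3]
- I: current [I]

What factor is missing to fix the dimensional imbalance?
R (resistance), dimensions [I^-2 L^2 M T^-3]

P has dimensions [L^2 M T^-3] and I² has dimensions [I^2].
The missing factor must have dimensions [L^2 M T^-3] / [I^2] = [I^-2 L^2 M T^-3], i.e. resistance (R).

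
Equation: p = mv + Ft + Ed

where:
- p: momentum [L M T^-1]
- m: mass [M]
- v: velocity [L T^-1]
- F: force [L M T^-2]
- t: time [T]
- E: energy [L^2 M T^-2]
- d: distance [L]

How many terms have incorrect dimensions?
1

LHS p: [L M T^-1]
- mv: [L M T^-1] ✓
- Ft: [L M T^-1] ✓
- Ed: [L^3 M T^-2] ✗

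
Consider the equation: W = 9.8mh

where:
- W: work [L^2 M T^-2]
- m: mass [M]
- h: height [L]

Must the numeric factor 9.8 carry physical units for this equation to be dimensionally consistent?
Yes

W has dimensions [L^2 M T^-2], while mh alone has dimensions [L M]. For the equation to balance, the factor 9.8 must carry dimensions [L T^-2] — it is a dimensional constant (a numerical value of a physical quantity with its units suppressed), not a pure number.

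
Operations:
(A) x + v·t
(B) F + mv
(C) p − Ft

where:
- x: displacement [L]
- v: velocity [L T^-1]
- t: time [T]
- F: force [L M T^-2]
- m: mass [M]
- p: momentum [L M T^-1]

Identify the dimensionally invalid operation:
(B) F + mv

(A) x + v·t: x [L] and v·t [L] — same dimensions ✓
(B) F + mv: F [L M T^-2] and mv [L M T^-1] — different dimensions cannot be added/subtracted ✗
(C) p − Ft: p [L M T^-1] and Ft [L M T^-1] — same dimensions ✓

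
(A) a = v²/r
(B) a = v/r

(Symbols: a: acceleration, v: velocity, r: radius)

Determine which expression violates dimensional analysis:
(B)

(A) a = v²/r: LHS [L T^-2], RHS [L T^-2] ✓
(B) a = v/r: LHS [L T^-2], RHS [T^-1] ✗

Expression (B) a = v/r is dimensionally incorrect.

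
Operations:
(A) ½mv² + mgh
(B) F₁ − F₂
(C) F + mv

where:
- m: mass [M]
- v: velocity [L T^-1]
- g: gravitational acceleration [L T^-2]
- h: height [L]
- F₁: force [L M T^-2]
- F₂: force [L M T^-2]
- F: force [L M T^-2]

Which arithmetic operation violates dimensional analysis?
(C) F + mv

(A) ½mv² + mgh: ½mv² [L^2 M T^-2] and mgh [L^2 M T^-2] — same dimensions ✓
(B) F₁ − F₂: F₁ [L M T^-2] and F₂ [L M T^-2] — same dimensions ✓
(C) F + mv: F [L M T^-2] and mv [L M T^-1] — different dimensions cannot be added/subtracted ✗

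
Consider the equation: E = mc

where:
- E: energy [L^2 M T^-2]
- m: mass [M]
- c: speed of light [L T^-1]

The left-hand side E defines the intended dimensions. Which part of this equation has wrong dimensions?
The right-hand side term mc

E has dimensions [L^2 M T^-2], but mc has dimensions [L M T^-1], so the term mc is dimensionally wrong for E.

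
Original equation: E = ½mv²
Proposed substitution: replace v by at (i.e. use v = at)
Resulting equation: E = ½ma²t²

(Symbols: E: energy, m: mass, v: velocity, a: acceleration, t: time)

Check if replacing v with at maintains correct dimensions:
Yes

[v] = [L T^-1] and [at] = [L T^-1]. These match, so the substitution replaces a quantity by one of the same dimensions and the result E = ½ma²t² has LHS [L^2 M T^-2] vs RHS [L^2 M T^-2] — still consistent.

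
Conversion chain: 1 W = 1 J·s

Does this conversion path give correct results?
The chain is incorrect (it contains an error).

Incorrect: Watt is J/s, not J·s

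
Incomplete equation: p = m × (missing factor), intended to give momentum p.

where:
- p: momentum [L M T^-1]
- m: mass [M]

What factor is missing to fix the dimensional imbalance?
v (velocity), dimensions [L T^-1]

p has dimensions [L M T^-1] and m has dimensions [M].
The missing factor must have dimensions [L M T^-1] / [M] = [L T^-1], i.e. velocity (v).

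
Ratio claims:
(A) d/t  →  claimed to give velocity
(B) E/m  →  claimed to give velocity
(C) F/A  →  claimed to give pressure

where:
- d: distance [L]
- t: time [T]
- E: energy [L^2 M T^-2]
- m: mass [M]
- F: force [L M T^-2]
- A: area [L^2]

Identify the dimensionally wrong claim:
(B) E/m does not give velocity

(A) d/t: [L T^-1] = velocity [L T^-1] ✓
(B) E/m: [L^2 T^-2] ≠ velocity [L T^-1] ✗
(C) F/A: [L^-1 M T^-2] = pressure [L^-1 M T^-2] ✓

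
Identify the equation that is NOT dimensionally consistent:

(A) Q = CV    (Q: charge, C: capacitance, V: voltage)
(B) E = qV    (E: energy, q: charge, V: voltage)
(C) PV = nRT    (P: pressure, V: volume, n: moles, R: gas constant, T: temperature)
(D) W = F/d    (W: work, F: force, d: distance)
(D) W = F/d

The equation (D) W = F/d is dimensionally incorrect.

LHS (W): [L^2 M T^-2]
RHS (F/d): [M T^-2] ✗

The dimensions do not match. The other three equations balance.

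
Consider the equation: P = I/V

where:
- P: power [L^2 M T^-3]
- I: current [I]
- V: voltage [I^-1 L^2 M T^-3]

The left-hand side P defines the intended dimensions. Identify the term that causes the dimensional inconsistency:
The right-hand side term I/V

P has dimensions [L^2 M T^-3], but I/V has dimensions [I^2 L^-2 M^-1 T^3], so the term I/V is dimensionally wrong for P.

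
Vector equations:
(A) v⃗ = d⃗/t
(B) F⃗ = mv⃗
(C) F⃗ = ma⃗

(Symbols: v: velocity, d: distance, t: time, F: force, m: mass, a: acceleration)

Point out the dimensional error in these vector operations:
(B) F⃗ = mv⃗

(A) v⃗ = d⃗/t: LHS [L T^-1], RHS [L T^-1] ✓ — displacement (vector) divided by time (scalar)
(B) F⃗ = mv⃗: LHS [L M T^-2], RHS [L M T^-1] ✗ — mass times velocity is momentum, not force; should be ma⃗
(C) F⃗ = ma⃗: LHS [L M T^-2], RHS [L M T^-2] ✓ — Force and acceleration are vectors, mass is a scalar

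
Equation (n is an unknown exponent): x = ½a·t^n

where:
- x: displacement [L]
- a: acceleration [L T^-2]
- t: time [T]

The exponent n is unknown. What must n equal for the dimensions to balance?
n = 2

x has dimensions [L]; t has dimensions [T].
The rest of the RHS has dimensions [L T^-2], so t^n must supply [T^2].
With n = 2: ½a·t^2 has dimensions [L], matching the LHS ✓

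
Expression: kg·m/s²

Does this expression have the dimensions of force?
Yes

The expression kg·m/s² has dimensions [L M T^-2], which is exactly force [L M T^-2].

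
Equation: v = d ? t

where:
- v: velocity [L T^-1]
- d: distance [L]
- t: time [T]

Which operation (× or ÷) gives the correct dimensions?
division (÷): v = d ÷ t

v [L T^-1]; d [L]; t [T].
d × t → [L T] ✗
d ÷ t → [L T^-1] ✓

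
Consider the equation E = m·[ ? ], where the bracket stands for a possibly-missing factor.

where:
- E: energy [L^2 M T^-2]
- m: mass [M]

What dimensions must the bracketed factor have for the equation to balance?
[L^2 T^-2] — velocity squared (e.g. v²)

E has dimensions [L^2 M T^-2]; m has dimensions [M].
The bracketed factor must supply [L^2 M T^-2] / [M] = [L^2 T^-2].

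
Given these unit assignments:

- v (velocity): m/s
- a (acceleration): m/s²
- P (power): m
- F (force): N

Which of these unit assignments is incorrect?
P

The variable P (power) should have units W, not m.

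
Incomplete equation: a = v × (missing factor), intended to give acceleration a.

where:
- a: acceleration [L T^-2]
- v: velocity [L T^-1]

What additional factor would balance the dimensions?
1/t (inverse time), dimensions [T^-1]

a has dimensions [L T^-2] and v has dimensions [L T^-1].
The missing factor must have dimensions [L T^-2] / [L T^-1] = [T^-1], i.e. inverse time (1/t).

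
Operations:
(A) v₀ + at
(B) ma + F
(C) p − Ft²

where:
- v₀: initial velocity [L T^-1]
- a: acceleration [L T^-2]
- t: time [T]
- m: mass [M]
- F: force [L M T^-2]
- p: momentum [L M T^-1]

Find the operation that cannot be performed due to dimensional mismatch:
(C) p − Ft²

(A) v₀ + at: v₀ [L T^-1] and at [L T^-1] — same dimensions ✓
(B) ma + F: ma [L M T^-2] and F [L M T^-2] — same dimensions ✓
(C) p − Ft²: p [L M T^-1] and Ft² [L M] — different dimensions cannot be added/subtracted ✗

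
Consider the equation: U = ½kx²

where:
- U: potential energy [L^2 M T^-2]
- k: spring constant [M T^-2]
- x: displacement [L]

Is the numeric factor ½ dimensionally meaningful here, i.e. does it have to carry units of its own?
No

U has dimensions [L^2 M T^-2] and kx² already has dimensions [L^2 M T^-2], so the equation balances without ½ contributing any dimensions. ½ is a pure (dimensionless) number; changing or removing it would not affect dimensional consistency.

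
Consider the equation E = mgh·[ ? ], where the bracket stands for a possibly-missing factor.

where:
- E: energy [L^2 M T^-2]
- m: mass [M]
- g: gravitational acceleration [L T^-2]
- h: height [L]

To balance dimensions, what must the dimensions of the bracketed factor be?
Nothing is missing — the bracketed factor must be dimensionless.

E has dimensions [L^2 M T^-2] and mgh already has dimensions [L^2 M T^-2], so E = mgh is dimensionally complete.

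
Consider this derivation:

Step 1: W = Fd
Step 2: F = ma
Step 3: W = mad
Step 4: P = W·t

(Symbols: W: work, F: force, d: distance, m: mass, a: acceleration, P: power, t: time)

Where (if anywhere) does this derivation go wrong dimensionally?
Step 4

Step 1: W = Fd → LHS [L^2 M T^-2], RHS [L^2 M T^-2] ✓
Step 2: F = ma → LHS [L M T^-2], RHS [L M T^-2] ✓
Step 3: W = mad → LHS [L^2 M T^-2], RHS [L^2 M T^-2] ✓
Step 4: P = W·t → LHS [L^2 M T^-3], RHS [L^2 M T^-1] ✗

The first dimensional inconsistency appears in step 4: P = W·t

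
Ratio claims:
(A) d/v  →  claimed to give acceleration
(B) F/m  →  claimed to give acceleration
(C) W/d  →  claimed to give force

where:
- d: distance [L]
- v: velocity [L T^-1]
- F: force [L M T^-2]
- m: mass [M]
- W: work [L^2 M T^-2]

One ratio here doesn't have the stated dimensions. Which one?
(A) d/v does not give acceleration

(A) d/v: [T] ≠ acceleration [L T^-2] ✗
(B) F/m: [L T^-2] = acceleration [L T^-2] ✓
(C) W/d: [L M T^-2] = force [L M T^-2] ✓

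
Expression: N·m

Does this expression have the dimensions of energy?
Yes

The expression N·m has dimensions [L^2 M T^-2], which is exactly energy [L^2 M T^-2].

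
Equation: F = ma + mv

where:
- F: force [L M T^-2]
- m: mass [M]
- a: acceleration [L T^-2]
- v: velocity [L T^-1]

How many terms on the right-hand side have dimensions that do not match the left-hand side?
1

LHS F: [L M T^-2]
- ma: [L M T^-2] ✓
- mv: [L M T^-1] ✗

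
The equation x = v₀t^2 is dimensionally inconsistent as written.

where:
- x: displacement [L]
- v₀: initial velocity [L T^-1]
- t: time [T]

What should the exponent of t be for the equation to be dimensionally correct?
The exponent of t should be 1: x = v₀t

The LHS x has dimensions [L]; t has dimensions [T].
As written, the RHS v₀t^2 (exponent 2 on t) has dimensions [L T], which does not match.
With exponent 1, the RHS v₀t has dimensions [L], matching the LHS.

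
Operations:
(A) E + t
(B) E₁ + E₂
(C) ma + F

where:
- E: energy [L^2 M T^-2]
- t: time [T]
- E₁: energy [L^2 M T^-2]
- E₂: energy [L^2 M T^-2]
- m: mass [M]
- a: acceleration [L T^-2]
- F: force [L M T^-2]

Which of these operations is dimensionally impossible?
(A) E + t

(A) E + t: E [L^2 M T^-2] and t [T] — different dimensions cannot be added/subtracted ✗
(B) E₁ + E₂: E₁ [L^2 M T^-2] and E₂ [L^2 M T^-2] — same dimensions ✓
(C) ma + F: ma [L M T^-2] and F [L M T^-2] — same dimensions ✓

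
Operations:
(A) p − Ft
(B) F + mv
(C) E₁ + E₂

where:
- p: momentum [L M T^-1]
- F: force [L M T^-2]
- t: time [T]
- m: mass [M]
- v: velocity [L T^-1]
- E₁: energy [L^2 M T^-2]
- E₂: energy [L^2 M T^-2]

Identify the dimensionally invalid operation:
(B) F + mv

(A) p − Ft: p [L M T^-1] and Ft [L M T^-1] — same dimensions ✓
(B) F + mv: F [L M T^-2] and mv [L M T^-1] — different dimensions cannot be added/subtracted ✗
(C) E₁ + E₂: E₁ [L^2 M T^-2] and E₂ [L^2 M T^-2] — same dimensions ✓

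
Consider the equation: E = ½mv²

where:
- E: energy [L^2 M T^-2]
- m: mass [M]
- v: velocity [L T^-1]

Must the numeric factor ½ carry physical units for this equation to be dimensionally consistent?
No

E has dimensions [L^2 M T^-2] and mv² already has dimensions [L^2 M T^-2], so the equation balances without ½ contributing any dimensions. ½ is a pure (dimensionless) number; changing or removing it would not affect dimensional consistency.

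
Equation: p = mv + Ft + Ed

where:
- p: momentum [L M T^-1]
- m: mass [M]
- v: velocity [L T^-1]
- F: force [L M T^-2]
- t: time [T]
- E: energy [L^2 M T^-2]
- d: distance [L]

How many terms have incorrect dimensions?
1

LHS p: [L M T^-1]
- mv: [L M T^-1] ✓
- Ft: [L M T^-1] ✓
- Ed: [L^3 M T^-2] ✗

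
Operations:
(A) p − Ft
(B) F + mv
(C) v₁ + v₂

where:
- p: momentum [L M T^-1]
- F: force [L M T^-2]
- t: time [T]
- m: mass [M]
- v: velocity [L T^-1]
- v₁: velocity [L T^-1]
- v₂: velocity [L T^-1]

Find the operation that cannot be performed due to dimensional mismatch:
(B) F + mv

(A) p − Ft: p [L M T^-1] and Ft [L M T^-1] — same dimensions ✓
(B) F + mv: F [L M T^-2] and mv [L M T^-1] — different dimensions cannot be added/subtracted ✗
(C) v₁ + v₂: v₁ [L T^-1] and v₂ [L T^-1] — same dimensions ✓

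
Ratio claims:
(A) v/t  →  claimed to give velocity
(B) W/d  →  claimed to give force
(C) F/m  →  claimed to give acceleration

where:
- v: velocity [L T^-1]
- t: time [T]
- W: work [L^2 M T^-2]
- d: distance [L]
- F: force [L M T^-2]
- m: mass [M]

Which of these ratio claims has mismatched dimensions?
(A) v/t does not give velocity

(A) v/t: [L T^-2] ≠ velocity [L T^-1] ✗
(B) W/d: [L M T^-2] = force [L M T^-2] ✓
(C) F/m: [L T^-2] = acceleration [L T^-2] ✓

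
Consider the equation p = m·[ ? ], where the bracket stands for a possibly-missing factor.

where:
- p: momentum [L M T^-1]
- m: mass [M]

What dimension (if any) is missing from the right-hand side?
[L T^-1] — velocity (e.g. v)

p has dimensions [L M T^-1]; m has dimensions [M].
The bracketed factor must supply [L M T^-1] / [M] = [L T^-1].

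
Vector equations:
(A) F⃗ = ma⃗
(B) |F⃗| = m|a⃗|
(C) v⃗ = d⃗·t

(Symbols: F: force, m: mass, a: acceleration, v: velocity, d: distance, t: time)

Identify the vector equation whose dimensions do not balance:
(C) v⃗ = d⃗·t

(A) F⃗ = ma⃗: LHS [L M T^-2], RHS [L M T^-2] ✓ — Force and acceleration are vectors, mass is a scalar
(B) |F⃗| = m|a⃗|: LHS [L M T^-2], RHS [L M T^-2] ✓ — magnitudes of vectors are scalars
(C) v⃗ = d⃗·t: LHS [L T^-1], RHS [L T] ✗ — velocity is displacement per time; should be d⃗/t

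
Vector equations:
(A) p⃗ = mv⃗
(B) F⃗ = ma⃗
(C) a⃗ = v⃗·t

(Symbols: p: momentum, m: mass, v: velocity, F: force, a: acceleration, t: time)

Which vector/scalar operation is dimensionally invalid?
(C) a⃗ = v⃗·t

(A) p⃗ = mv⃗: LHS [L M T^-1], RHS [L M T^-1] ✓ — mass (scalar) times velocity (vector)
(B) F⃗ = ma⃗: LHS [L M T^-2], RHS [L M T^-2] ✓ — Force and acceleration are vectors, mass is a scalar
(C) a⃗ = v⃗·t: LHS [L T^-2], RHS [L] ✗ — acceleration is velocity per time; should be v⃗/t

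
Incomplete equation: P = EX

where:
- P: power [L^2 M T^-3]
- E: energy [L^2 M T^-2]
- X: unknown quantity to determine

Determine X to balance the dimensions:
X = f (inverse time / frequency (1/t)), dimensions [T^-1]

P has dimensions [L^2 M T^-3]; the rest of the RHS (E) has dimensions [L^2 M T^-2].
So X must have dimensions [T^-1] — X = f (inverse time / frequency (1/t)).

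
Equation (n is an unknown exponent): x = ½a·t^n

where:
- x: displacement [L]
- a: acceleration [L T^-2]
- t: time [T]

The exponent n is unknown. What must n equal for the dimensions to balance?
n = 2

x has dimensions [L]; t has dimensions [T].
The rest of the RHS has dimensions [L T^-2], so t^n must supply [T^2].
With n = 2: ½a·t^2 has dimensions [L], matching the LHS ✓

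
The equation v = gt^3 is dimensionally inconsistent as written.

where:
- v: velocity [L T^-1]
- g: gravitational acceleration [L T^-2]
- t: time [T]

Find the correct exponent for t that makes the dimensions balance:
The exponent of t should be 1: v = gt

The LHS v has dimensions [L T^-1]; t has dimensions [T].
As written, the RHS gt^3 (exponent 3 on t) has dimensions [L T], which does not match.
With exponent 1, the RHS gt has dimensions [L T^-1], matching the LHS.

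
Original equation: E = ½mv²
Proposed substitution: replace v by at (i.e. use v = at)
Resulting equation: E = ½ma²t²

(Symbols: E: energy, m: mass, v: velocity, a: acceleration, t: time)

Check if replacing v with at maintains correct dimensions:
Yes

[v] = [L T^-1] and [at] = [L T^-1]. These match, so the substitution replaces a quantity by one of the same dimensions and the result E = ½ma²t² has LHS [L^2 M T^-2] vs RHS [L^2 M T^-2] — still consistent.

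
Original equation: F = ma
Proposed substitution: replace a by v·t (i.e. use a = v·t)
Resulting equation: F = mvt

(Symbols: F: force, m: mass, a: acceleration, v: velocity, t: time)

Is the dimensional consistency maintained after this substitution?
No

[a] = [L T^-2] and [v·t] = [L]. These differ, so the substitution replaces a quantity by one of different dimensions and the result F = mvt has LHS [L M T^-2] vs RHS [L M] — inconsistent.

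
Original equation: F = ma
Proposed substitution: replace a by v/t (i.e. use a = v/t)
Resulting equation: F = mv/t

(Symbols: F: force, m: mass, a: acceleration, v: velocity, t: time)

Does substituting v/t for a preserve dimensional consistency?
Yes

[a] = [L T^-2] and [v/t] = [L T^-2]. These match, so the substitution replaces a quantity by one of the same dimensions and the result F = mv/t has LHS [L M T^-2] vs RHS [L M T^-2] — still consistent.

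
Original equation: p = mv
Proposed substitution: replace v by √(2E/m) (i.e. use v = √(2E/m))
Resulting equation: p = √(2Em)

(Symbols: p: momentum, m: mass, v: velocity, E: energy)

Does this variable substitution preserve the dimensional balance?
Yes

[v] = [L T^-1] and [√(2E/m)] = [L T^-1]. These match, so the substitution replaces a quantity by one of the same dimensions and the result p = √(2Em) has LHS [L M T^-1] vs RHS [L M T^-1] — still consistent.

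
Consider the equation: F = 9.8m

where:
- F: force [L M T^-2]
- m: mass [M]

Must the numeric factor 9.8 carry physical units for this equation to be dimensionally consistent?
Yes

F has dimensions [L M T^-2], while m alone has dimensions [M]. For the equation to balance, the factor 9.8 must carry dimensions [L T^-2] — it is a dimensional constant (a numerical value of a physical quantity with its units suppressed), not a pure number.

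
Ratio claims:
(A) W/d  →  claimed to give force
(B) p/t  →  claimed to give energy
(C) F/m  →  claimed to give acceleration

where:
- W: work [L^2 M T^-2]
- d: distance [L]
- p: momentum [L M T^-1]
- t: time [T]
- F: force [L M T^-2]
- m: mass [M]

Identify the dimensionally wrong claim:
(B) p/t does not give energy

(A) W/d: [L M T^-2] = force [L M T^-2] ✓
(B) p/t: [L M T^-2] ≠ energy [L^2 M T^-2] ✗
(C) F/m: [L T^-2] = acceleration [L T^-2] ✓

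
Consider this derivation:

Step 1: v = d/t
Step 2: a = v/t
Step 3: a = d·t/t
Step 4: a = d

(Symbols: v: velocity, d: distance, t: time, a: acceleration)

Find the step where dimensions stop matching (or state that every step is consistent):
Step 3

Step 1: v = d/t → LHS [L T^-1], RHS [L T^-1] ✓
Step 2: a = v/t → LHS [L T^-2], RHS [L T^-2] ✓
Step 3: a = d·t/t → LHS [L T^-2], RHS [L] ✗

The first dimensional inconsistency appears in step 3: a = d·t/t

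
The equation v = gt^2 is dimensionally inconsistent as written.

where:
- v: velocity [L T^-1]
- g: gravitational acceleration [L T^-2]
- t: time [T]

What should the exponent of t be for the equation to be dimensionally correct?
The exponent of t should be 1: v = gt

The LHS v has dimensions [L T^-1]; t has dimensions [T].
As written, the RHS gt^2 (exponent 2 on t) has dimensions [L], which does not match.
With exponent 1, the RHS gt has dimensions [L T^-1], matching the LHS.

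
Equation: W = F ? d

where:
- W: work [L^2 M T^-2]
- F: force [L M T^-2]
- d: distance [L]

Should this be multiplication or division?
multiplication (×): W = F × d

W [L^2 M T^-2]; F [L M T^-2]; d [L].
F × d → [L^2 M T^-2] ✓
F ÷ d → [M T^-2] ✗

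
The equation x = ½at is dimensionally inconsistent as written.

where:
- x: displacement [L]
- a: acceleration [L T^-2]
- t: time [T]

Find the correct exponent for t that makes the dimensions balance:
The exponent of t should be 2: x = ½at^2

The LHS x has dimensions [L]; t has dimensions [T].
As written, the RHS ½at (exponent 1 on t) has dimensions [L T^-1], which does not match.
With exponent 2, the RHS ½at^2 has dimensions [L], matching the LHS.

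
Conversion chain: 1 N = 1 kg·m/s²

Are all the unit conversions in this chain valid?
The chain is correct (no errors).

Correct: Newton is defined as kg·m/s²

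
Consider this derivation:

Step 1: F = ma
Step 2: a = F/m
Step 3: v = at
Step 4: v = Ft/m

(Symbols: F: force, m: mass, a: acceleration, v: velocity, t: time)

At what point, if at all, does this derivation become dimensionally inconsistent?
No step introduces an error — all steps are dimensionally consistent.

Step 1: F = ma → LHS [L M T^-2], RHS [L M T^-2] ✓
Step 2: a = F/m → LHS [L T^-2], RHS [L T^-2] ✓
Step 3: v = at → LHS [L T^-1], RHS [L T^-1] ✓
Step 4: v = Ft/m → LHS [L T^-1], RHS [L T^-1] ✓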